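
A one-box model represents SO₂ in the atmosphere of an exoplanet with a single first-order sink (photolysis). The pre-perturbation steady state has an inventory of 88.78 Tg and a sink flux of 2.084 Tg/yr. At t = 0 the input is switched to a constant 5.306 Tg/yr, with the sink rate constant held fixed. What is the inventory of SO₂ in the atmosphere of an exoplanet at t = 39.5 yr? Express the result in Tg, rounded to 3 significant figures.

172 Tg

The sink rate constant is k = F₀/M₀ = 2.084/88.78 = 0.02347 yr⁻¹.
Solving dM/dt = F₁ − kM with M(0) = M₀ gives M(t) = F₁/k + (M₀ − F₁/k)·e^(−kt).
F₁/k = 5.306/0.02347 = 226.04 Tg; kt = 0.02347 × 39.5 = 0.9272, e^(−kt) = 0.3957.
M(39.5) = 226.04 + (88.78 − 226.04) × 0.3957 = 226.04 − 54.31 = 171.73 Tg.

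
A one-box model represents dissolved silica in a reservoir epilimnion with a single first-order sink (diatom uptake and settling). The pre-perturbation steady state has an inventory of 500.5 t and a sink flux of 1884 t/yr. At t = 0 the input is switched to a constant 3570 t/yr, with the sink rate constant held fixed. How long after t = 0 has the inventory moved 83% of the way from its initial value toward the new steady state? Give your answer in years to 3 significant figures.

0.471 yr

τ = M₀/F₀ = 500.5/1884 = 0.2657 yr.
The remaining gap fraction is e^(−t/τ); 83% covered ⇒ e^(−t/τ) = 0.170.
t = −τ ln(0.170) = 0.2657 × 1.772 = 0.4707 yr.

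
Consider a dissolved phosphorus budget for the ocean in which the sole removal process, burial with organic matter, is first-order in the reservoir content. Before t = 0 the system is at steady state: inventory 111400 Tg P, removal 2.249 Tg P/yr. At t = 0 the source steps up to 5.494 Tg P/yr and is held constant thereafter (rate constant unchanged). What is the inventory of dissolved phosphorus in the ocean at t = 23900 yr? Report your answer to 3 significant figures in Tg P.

τ = M₀/F₀ = 111400/2.249 = 49530 yr; rate constant k = 1/τ.
New steady state M_∞ = F₁/k = F₁·τ = 5.494 × 49530 = 272130 Tg P.
M(t) = M_∞ + (M₀ − M_∞)·e^(−t/τ); t/τ = 23900/49530 = 0.4825, so e^(−t/τ) = 0.6172.
M(t) = 272130 − 160700 × 0.6172 = 172920 Tg P.

173000 Tg P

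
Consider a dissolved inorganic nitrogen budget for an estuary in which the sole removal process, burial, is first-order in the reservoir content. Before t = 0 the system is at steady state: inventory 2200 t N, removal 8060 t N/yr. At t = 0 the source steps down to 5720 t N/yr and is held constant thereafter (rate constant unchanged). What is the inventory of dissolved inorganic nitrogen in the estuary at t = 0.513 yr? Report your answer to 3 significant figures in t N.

Residence time τ = M₀/F₀ = 0.2730 yr. The eventual steady state is M_∞ = M₀·(F₁/F₀) = 2200 × 5720/8060 = 1561.3 t N.
The anomaly ΔM(t) = M(t) − M_∞ decays as ΔM₀·e^(−t/τ) with ΔM₀ = 2200 − 1561.3 = 638.7 t N.
At t = 0.513 yr, e^(−t/τ) = e^(−1.879) = 0.1527, so ΔM = 97.51 t N and M = 1561.3 + 97.51 = 1658.8 t N.

1660 t N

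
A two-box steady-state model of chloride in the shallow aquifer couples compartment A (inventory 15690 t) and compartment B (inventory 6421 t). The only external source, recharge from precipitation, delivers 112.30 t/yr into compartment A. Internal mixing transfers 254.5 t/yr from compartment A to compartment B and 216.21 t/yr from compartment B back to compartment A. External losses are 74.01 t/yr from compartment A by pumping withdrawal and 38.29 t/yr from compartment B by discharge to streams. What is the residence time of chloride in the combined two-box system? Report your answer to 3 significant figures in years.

Treat the two boxes together as one reservoir: the mixing fluxes between them are internal recycling, so τ = ΣM / Σ(external losses).
M_total = 15690 + 6421 = 22111 t.
ΣF_external_out = 74.01 + 38.29 = 112.30 t/yr.
τ = M_total / ΣF_ext = 22111 / 112.30 = 196.9 yr.

197 yr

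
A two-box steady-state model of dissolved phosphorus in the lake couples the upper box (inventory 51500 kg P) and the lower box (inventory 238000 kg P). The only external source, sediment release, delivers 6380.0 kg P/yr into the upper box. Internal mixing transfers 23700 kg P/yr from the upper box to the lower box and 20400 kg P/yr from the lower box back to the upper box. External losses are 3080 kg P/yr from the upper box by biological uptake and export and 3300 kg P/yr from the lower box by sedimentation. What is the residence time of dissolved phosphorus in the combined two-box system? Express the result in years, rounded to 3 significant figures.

45.4 yr

Residence time in the combined system uses the total inventory and the total *external* removal — internal exchanges between the two boxes cancel.
M_total = 51500 + 238000 = 289500 kg P.
ΣF_external_out = 3080 + 3300 = 6380.0 kg P/yr.
τ = M_total / ΣF_ext = 289500 / 6380.0 = 45.38 yr.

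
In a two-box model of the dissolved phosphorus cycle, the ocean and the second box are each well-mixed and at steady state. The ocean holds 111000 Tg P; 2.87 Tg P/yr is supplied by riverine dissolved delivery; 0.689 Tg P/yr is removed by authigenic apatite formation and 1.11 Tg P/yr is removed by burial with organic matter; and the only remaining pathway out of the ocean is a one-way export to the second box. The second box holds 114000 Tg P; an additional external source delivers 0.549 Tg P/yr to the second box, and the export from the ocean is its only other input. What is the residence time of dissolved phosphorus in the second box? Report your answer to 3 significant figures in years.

Balance the ocean: ΣF_in = 2.8700 Tg P/yr.
Export to the second box = ΣF_in − (0.689 + 1.11) = 1.0710 Tg P/yr.
Total input to the second box = 1.0710 + 0.549 = 1.6200 Tg P/yr; at steady state this equals its total output.
τ = M / F = 114000 / 1.6200 = 70370 yr.

70400 yr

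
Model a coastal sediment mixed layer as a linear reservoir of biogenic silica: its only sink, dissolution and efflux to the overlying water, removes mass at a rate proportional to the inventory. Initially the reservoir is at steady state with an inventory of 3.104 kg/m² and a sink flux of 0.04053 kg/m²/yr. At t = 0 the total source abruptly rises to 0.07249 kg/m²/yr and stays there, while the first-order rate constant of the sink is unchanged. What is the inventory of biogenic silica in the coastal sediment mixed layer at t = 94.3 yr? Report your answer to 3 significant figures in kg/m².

4.84 kg/m²

Residence time τ = M₀/F₀ = 76.59 yr. The eventual steady state is M_∞ = M₀·(F₁/F₀) = 3.104 × 0.07249/0.04053 = 5.5517 kg/m².
The anomaly ΔM(t) = M(t) − M_∞ decays as ΔM₀·e^(−t/τ) with ΔM₀ = 3.104 − 5.5517 = −2.448 kg/m².
At t = 94.3 yr, e^(−t/τ) = e^(−1.231) = 0.2919, so ΔM = −0.7145 kg/m² and M = 5.5517 − 0.7145 = 4.8372 kg/m².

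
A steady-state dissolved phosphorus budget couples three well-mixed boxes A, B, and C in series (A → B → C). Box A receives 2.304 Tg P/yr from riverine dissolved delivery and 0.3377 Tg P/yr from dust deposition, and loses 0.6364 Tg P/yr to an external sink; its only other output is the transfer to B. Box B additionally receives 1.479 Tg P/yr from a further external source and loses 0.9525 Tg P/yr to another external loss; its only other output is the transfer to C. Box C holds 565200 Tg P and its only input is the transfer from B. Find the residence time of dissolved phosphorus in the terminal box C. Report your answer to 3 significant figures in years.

223000 yr

Box A: F(A→B) = (2.304 + 0.3377) − 0.6364 = 2.0053 Tg P/yr.
Box B: F(B→C) = (2.0053 + 1.479) − 0.9525 = 2.5318 Tg P/yr.
Box C throughput = its input = 2.5318 Tg P/yr; τ = 565200 / 2.5318 = 223200 yr.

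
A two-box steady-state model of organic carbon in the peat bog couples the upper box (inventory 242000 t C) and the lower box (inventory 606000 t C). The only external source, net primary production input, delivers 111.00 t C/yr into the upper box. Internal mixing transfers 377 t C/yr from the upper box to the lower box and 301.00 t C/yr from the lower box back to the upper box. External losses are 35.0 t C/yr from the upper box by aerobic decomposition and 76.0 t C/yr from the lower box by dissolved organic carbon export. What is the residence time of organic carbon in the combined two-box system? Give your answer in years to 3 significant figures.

For the system as a whole, the A↔B exchange is internal and contributes nothing to the throughput; only the external sinks remove mass.
M_total = 242000 + 606000 = 848000 t C.
ΣF_external_out = 35.0 + 76.0 = 111.00 t C/yr.
τ = M_total / ΣF_ext = 848000 / 111.00 = 7640 yr.

7640 yr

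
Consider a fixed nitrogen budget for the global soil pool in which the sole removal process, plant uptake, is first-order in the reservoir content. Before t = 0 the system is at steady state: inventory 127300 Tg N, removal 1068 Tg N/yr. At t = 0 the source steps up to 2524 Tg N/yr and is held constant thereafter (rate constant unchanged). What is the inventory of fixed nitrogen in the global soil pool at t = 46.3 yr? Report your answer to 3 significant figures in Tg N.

183000 Tg N

τ = M₀/F₀ = 127300/1068 = 119.2 yr; rate constant k = 1/τ.
New steady state M_∞ = F₁/k = F₁·τ = 2524 × 119.2 = 300850 Tg N.
M(t) = M_∞ + (M₀ − M_∞)·e^(−t/τ); t/τ = 46.3/119.2 = 0.3884, so e^(−t/τ) = 0.6781.
M(t) = 300850 − 173500 × 0.6781 = 183160 Tg N.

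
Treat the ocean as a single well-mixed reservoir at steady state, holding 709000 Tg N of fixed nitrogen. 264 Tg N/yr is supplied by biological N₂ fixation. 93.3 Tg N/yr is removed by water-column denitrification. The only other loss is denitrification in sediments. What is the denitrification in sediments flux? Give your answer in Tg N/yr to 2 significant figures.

At steady state ΣF_in = ΣF_out.
ΣF_in = 264.00 Tg N/yr.
Denitrification in sediments flux = ΣF_in − (93.3) = 264.00 − 93.30 = 170.7 Tg N/yr.

170 Tg N/yr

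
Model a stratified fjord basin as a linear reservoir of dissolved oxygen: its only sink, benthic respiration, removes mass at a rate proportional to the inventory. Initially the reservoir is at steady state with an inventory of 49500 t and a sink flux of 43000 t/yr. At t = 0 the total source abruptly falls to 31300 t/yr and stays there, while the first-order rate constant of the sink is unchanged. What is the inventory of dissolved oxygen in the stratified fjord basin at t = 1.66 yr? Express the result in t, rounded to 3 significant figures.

Residence time τ = M₀/F₀ = 1.151 yr. The eventual steady state is M_∞ = M₀·(F₁/F₀) = 49500 × 31300/43000 = 36031 t.
The anomaly ΔM(t) = M(t) − M_∞ decays as ΔM₀·e^(−t/τ) with ΔM₀ = 49500 − 36031 = 13470 t.
At t = 1.66 yr, e^(−t/τ) = e^(−1.442) = 0.2364, so ΔM = 3185 t and M = 36031 + 3185 = 39216 t.

39200 t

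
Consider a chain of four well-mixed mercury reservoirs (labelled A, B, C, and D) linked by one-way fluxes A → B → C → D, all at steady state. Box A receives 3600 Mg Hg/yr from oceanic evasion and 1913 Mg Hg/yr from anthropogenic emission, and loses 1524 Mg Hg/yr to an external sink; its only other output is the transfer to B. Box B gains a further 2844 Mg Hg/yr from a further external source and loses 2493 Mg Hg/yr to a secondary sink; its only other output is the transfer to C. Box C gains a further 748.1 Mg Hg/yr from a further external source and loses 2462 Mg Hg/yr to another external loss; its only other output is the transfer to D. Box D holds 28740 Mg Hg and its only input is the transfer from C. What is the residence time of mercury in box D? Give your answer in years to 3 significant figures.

10.9 yr

Box A: F(A→B) = (3600 + 1913) − 1524 = 3989.0 Mg Hg/yr.
Box B: F(B→C) = (3989.0 + 2844) − 2493 = 4340.0 Mg Hg/yr.
Box C: F(C→D) = (4340.0 + 748.1) − 2462 = 2626.1 Mg Hg/yr.
Box D throughput = its input = 2626.1 Mg Hg/yr; τ = 28740 / 2626.1 = 10.94 yr.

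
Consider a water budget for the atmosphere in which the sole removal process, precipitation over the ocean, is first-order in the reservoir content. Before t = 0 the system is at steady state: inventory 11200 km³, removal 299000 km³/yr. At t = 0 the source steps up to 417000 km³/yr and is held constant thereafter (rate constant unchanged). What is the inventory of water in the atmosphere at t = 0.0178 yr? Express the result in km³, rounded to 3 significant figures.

Residence time τ = M₀/F₀ = 0.03746 yr. The eventual steady state is M_∞ = M₀·(F₁/F₀) = 11200 × 417000/299000 = 15620 km³.
The anomaly ΔM(t) = M(t) − M_∞ decays as ΔM₀·e^(−t/τ) with ΔM₀ = 11200 − 15620 = −4420 km³.
At t = 0.0178 yr, e^(−t/τ) = e^(−0.4752) = 0.6218, so ΔM = −2748 km³ and M = 15620 − 2748 = 12872 km³.

12900 km³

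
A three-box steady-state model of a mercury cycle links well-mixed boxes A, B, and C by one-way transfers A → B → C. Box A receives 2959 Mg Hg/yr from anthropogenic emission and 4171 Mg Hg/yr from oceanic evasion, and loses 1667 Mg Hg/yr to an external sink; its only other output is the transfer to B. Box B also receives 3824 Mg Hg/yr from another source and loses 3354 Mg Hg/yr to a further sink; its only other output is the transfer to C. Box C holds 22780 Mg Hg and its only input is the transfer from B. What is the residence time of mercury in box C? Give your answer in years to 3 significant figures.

3.84 yr

Box A: F(A→B) = (2959 + 4171) − 1667 = 5463.0 Mg Hg/yr.
Box B: F(B→C) = (5463.0 + 3824) − 3354 = 5933.0 Mg Hg/yr.
Box C throughput = its input = 5933.0 Mg Hg/yr; τ = 22780 / 5933.0 = 3.840 yr.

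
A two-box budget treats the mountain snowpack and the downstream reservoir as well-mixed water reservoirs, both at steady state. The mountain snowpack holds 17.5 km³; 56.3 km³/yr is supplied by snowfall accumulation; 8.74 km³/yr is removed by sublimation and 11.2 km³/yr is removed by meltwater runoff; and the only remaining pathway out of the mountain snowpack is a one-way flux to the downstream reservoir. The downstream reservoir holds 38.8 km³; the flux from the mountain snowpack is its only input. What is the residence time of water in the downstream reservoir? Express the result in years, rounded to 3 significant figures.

1.07 yr

Balance the mountain snowpack: ΣF_in = 56.300 km³/yr.
Flux to the downstream reservoir = ΣF_in − (8.74 + 11.2) = 36.360 km³/yr.
At steady state the output of the downstream reservoir equals its input, 36.360 km³/yr.
τ = M / F = 38.8 / 36.360 = 1.067 yr.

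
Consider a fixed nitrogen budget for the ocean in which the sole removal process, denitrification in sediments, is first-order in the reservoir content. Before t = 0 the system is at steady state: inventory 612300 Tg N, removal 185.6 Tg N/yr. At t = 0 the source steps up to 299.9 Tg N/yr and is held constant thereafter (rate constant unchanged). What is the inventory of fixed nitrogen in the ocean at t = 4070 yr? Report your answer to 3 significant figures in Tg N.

The sink rate constant is k = F₀/M₀ = 185.6/612300 = 0.0003031 yr⁻¹.
Solving dM/dt = F₁ − kM with M(0) = M₀ gives M(t) = F₁/k + (M₀ − F₁/k)·e^(−kt).
F₁/k = 299.9/0.0003031 = 989380 Tg N; kt = 0.0003031 × 4070 = 1.234, e^(−kt) = 0.2912.
M(4070) = 989380 + (612300 − 989380) × 0.2912 = 989380 − 109800 = 879570 Tg N.

880000 Tg N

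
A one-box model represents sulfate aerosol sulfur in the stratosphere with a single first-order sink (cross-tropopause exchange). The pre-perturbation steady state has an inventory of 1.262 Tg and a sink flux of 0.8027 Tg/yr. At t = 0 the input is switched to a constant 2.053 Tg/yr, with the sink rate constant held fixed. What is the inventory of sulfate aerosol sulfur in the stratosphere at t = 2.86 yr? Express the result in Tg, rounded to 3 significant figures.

2.91 Tg

Residence time τ = M₀/F₀ = 1.572 yr. The eventual steady state is M_∞ = M₀·(F₁/F₀) = 1.262 × 2.053/0.8027 = 3.2277 Tg.
The anomaly ΔM(t) = M(t) − M_∞ decays as ΔM₀·e^(−t/τ) with ΔM₀ = 1.262 − 3.2277 = −1.966 Tg.
At t = 2.86 yr, e^(−t/τ) = e^(−1.819) = 0.1622, so ΔM = −0.3188 Tg and M = 3.2277 − 0.3188 = 2.9089 Tg.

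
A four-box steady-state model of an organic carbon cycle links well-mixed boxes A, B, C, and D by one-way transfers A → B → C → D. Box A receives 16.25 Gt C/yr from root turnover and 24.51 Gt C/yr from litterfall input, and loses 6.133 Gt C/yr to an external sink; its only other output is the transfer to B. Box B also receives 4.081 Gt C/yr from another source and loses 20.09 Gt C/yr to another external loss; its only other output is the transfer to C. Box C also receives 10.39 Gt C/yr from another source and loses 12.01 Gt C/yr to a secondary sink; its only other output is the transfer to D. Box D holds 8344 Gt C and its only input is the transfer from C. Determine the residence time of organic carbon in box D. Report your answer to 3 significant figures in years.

Box A: F(A→B) = (16.25 + 24.51) − 6.133 = 34.627 Gt C/yr.
Box B: F(B→C) = (34.627 + 4.081) − 20.09 = 18.618 Gt C/yr.
Box C: F(C→D) = (18.618 + 10.39) − 12.01 = 16.998 Gt C/yr.
Box D throughput = its input = 16.998 Gt C/yr; τ = 8344 / 16.998 = 490.9 yr.

491 yr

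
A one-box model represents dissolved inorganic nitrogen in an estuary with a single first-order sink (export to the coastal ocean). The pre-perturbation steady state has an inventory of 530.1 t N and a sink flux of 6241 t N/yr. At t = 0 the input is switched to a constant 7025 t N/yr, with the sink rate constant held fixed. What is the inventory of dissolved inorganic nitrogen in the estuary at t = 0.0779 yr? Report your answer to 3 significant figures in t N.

570 t N

Residence time τ = M₀/F₀ = 0.08494 yr. The eventual steady state is M_∞ = M₀·(F₁/F₀) = 530.1 × 7025/6241 = 596.69 t N.
The anomaly ΔM(t) = M(t) − M_∞ decays as ΔM₀·e^(−t/τ) with ΔM₀ = 530.1 − 596.69 = −66.59 t N.
At t = 0.0779 yr, e^(−t/τ) = e^(−0.9171) = 0.3997, so ΔM = −26.61 t N and M = 596.69 − 26.61 = 570.08 t N.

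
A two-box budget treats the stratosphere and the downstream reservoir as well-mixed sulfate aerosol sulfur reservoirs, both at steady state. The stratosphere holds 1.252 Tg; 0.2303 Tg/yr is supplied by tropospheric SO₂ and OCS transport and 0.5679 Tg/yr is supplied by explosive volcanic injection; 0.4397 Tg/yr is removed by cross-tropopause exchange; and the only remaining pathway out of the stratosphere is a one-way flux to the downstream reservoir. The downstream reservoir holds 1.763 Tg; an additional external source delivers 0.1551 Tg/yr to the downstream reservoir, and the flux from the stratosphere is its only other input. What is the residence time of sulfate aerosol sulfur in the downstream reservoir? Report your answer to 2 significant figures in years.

Balance the stratosphere: ΣF_in = 0.2303 + 0.5679 = 0.79820 Tg/yr.
Flux to the downstream reservoir = ΣF_in − (0.4397) = 0.35850 Tg/yr.
Total input to the downstream reservoir = 0.35850 + 0.1551 = 0.51360 Tg/yr; at steady state this equals its total output.
τ = M / F = 1.763 / 0.51360 = 3.433 yr.

3.4 yr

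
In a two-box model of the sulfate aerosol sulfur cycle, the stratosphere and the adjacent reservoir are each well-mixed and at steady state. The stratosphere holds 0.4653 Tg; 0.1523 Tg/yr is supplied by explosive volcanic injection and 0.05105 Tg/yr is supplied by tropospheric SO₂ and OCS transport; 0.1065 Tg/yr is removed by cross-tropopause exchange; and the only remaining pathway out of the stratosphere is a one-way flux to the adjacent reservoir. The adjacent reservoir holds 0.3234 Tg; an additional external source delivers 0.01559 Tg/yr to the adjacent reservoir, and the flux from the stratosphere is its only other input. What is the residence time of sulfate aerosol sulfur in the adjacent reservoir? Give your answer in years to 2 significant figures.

Balance the stratosphere: ΣF_in = 0.1523 + 0.05105 = 0.20335 Tg/yr.
Flux to the adjacent reservoir = ΣF_in − (0.1065) = 0.096850 Tg/yr.
Total input to the adjacent reservoir = 0.096850 + 0.01559 = 0.11244 Tg/yr; at steady state this equals its total output.
τ = M / F = 0.3234 / 0.11244 = 2.876 yr.

2.9 yr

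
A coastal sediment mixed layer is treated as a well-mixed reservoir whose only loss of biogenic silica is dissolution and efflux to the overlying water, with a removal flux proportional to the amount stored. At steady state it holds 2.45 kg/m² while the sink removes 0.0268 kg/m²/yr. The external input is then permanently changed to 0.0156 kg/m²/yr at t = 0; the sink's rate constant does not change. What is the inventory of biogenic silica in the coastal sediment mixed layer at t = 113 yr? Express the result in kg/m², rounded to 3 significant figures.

1.72 kg/m²

The sink rate constant is k = F₀/M₀ = 0.0268/2.45 = 0.01094 yr⁻¹.
Solving dM/dt = F₁ − kM with M(0) = M₀ gives M(t) = F₁/k + (M₀ − F₁/k)·e^(−kt).
F₁/k = 0.0156/0.01094 = 1.4261 kg/m²; kt = 0.01094 × 113 = 1.236, e^(−kt) = 0.2905.
M(113) = 1.4261 + (2.45 − 1.4261) × 0.2905 = 1.4261 + 0.2975 = 1.7236 kg/m².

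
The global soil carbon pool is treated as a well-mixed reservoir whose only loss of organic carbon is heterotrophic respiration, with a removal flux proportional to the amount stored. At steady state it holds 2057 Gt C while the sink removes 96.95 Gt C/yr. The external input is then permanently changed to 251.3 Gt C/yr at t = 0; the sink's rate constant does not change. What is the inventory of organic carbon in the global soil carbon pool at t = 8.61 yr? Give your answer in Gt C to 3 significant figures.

3150 Gt C

τ = M₀/F₀ = 2057/96.95 = 21.22 yr; rate constant k = 1/τ.
New steady state M_∞ = F₁/k = F₁·τ = 251.3 × 21.22 = 5331.9 Gt C.
M(t) = M_∞ + (M₀ − M_∞)·e^(−t/τ); t/τ = 8.61/21.22 = 0.4058, so e^(−t/τ) = 0.6664.
M(t) = 5331.9 − 3275 × 0.6664 = 3149.4 Gt C.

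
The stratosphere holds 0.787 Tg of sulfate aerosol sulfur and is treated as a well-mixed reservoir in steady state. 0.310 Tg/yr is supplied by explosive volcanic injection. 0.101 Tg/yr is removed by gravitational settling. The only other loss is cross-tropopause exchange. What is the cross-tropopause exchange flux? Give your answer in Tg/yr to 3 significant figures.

At steady state ΣF_in = ΣF_out.
ΣF_in = 0.31000 Tg/yr.
Cross-tropopause exchange flux = ΣF_in − (0.101) = 0.31000 − 0.1010 = 0.2090 Tg/yr.

0.209 Tg/yr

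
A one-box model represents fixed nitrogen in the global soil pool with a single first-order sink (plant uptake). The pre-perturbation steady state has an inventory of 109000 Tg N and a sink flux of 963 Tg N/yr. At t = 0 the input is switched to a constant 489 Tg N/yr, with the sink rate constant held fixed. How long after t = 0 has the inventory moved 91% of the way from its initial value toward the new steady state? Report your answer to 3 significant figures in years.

273 yr

τ = M₀/F₀ = 109000/963 = 113.2 yr.
The remaining gap fraction is e^(−t/τ); 91% covered ⇒ e^(−t/τ) = 0.0900.
t = −τ ln(0.0900) = 113.2 × 2.408 = 272.6 yr.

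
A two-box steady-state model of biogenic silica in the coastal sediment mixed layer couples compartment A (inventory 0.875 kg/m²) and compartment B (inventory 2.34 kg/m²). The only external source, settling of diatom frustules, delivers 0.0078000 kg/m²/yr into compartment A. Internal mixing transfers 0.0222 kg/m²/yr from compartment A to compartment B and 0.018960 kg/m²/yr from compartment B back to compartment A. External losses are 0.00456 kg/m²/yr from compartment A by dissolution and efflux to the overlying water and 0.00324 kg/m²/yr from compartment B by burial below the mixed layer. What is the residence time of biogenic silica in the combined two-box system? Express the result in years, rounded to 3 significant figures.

412 yr

Treat the two boxes together as one reservoir: the mixing fluxes between them are internal recycling, so τ = ΣM / Σ(external losses).
M_total = 0.875 + 2.34 = 3.2150 kg/m².
ΣF_external_out = 0.00456 + 0.00324 = 0.0078000 kg/m²/yr.
τ = M_total / ΣF_ext = 3.2150 / 0.0078000 = 412.2 yr.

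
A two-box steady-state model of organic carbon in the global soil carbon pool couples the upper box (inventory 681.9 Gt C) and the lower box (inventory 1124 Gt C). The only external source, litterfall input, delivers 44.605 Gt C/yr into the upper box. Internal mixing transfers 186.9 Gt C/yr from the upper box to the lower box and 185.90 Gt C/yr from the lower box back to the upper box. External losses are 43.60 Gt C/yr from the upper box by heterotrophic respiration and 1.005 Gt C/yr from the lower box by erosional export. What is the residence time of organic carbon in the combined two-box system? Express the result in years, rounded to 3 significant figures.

For the system as a whole, the A↔B exchange is internal and contributes nothing to the throughput; only the external sinks remove mass.
M_total = 681.9 + 1124 = 1805.9 Gt C.
ΣF_external_out = 43.60 + 1.005 = 44.605 Gt C/yr.
τ = M_total / ΣF_ext = 1805.9 / 44.605 = 40.49 yr.

40.5 yr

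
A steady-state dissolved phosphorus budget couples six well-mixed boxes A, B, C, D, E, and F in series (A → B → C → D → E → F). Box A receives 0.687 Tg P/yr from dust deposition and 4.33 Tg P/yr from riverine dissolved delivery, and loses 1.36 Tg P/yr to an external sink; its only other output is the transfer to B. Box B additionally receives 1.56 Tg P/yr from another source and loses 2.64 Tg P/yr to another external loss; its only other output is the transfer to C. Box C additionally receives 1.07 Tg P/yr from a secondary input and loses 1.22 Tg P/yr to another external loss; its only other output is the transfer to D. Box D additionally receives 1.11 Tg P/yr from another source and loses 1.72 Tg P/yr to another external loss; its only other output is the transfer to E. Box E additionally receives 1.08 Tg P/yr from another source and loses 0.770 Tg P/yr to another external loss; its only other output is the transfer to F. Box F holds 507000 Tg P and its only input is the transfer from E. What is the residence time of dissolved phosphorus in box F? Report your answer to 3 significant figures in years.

238000 yr

Box A: F(A→B) = (0.687 + 4.33) − 1.36 = 3.6570 Tg P/yr.
Box B: F(B→C) = (3.6570 + 1.56) − 2.64 = 2.5770 Tg P/yr.
Box C: F(C→D) = (2.5770 + 1.07) − 1.22 = 2.4270 Tg P/yr.
Box D: F(D→E) = (2.4270 + 1.11) − 1.72 = 1.8170 Tg P/yr.
Box E: F(E→F) = (1.8170 + 1.08) − 0.770 = 2.1270 Tg P/yr.
Box F throughput = its input = 2.1270 Tg P/yr; τ = 507000 / 2.1270 = 238400 yr.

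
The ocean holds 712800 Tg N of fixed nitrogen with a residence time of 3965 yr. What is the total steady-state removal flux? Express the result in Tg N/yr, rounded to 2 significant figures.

180 Tg N/yr

F = M / τ = 712800 / 3965 = 179.8 Tg N/yr.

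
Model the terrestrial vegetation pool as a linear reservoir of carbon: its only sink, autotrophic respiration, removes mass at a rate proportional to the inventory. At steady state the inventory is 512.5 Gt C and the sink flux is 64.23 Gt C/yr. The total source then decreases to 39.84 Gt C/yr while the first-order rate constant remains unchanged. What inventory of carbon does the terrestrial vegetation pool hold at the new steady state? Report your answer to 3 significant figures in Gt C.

Rate constant k = F/M = 64.23 / 512.5 = 0.1253 yr⁻¹.
At the new steady state, source = k·M_new ⇒ M_new = 39.84 / 0.1253 = 317.9 Gt C.
(Equivalently M_new = M × F_new/F_old = 512.5 × 39.84/64.23.)

318 Gt C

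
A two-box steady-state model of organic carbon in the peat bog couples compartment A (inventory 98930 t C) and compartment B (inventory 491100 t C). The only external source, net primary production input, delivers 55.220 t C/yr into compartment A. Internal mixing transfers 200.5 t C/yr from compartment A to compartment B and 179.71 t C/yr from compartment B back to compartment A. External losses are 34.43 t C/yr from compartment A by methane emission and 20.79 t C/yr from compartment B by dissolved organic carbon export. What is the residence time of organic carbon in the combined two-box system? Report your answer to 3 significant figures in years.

10700 yr

For the system as a whole, the A↔B exchange is internal and contributes nothing to the throughput; only the external sinks remove mass.
M_total = 98930 + 491100 = 590030 t C.
ΣF_external_out = 34.43 + 20.79 = 55.220 t C/yr.
τ = M_total / ΣF_ext = 590030 / 55.220 = 10690 yr.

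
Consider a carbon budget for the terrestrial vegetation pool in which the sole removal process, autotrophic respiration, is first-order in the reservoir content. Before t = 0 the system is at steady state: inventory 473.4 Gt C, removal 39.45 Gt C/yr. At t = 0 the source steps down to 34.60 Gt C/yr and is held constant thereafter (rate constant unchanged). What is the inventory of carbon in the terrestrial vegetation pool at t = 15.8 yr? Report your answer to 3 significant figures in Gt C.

The sink rate constant is k = F₀/M₀ = 39.45/473.4 = 0.08333 yr⁻¹.
Solving dM/dt = F₁ − kM with M(0) = M₀ gives M(t) = F₁/k + (M₀ − F₁/k)·e^(−kt).
F₁/k = 34.60/0.08333 = 415.20 Gt C; kt = 0.08333 × 15.8 = 1.317, e^(−kt) = 0.2680.
M(15.8) = 415.20 + (473.4 − 415.20) × 0.2680 = 415.20 + 15.60 = 430.80 Gt C.

431 Gt C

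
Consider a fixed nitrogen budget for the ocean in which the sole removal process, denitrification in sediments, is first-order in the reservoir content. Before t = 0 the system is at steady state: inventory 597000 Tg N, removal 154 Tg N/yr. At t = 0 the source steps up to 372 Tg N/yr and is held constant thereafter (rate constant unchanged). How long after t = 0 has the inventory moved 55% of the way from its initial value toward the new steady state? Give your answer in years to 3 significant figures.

3100 yr

τ = M₀/F₀ = 597000/154 = 3877 yr.
The remaining gap fraction is e^(−t/τ); 55% covered ⇒ e^(−t/τ) = 0.450.
t = −τ ln(0.450) = 3877 × 0.7985 = 3096 yr.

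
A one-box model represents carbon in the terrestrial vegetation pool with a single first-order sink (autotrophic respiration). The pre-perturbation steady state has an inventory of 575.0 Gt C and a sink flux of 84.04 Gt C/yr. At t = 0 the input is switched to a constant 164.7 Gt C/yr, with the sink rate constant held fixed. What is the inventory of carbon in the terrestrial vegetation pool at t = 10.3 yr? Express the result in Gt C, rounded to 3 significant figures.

1000 Gt C

The sink rate constant is k = F₀/M₀ = 84.04/575.0 = 0.1462 yr⁻¹.
Solving dM/dt = F₁ − kM with M(0) = M₀ gives M(t) = F₁/k + (M₀ − F₁/k)·e^(−kt).
F₁/k = 164.7/0.1462 = 1126.9 Gt C; kt = 0.1462 × 10.3 = 1.505, e^(−kt) = 0.2219.
M(10.3) = 1126.9 + (575.0 − 1126.9) × 0.2219 = 1126.9 − 122.5 = 1004.4 Gt C.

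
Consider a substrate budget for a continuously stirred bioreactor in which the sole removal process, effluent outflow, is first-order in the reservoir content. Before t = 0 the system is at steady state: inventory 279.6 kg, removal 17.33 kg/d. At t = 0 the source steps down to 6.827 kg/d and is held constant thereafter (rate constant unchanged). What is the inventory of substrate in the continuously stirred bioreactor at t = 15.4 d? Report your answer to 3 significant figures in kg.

Residence time τ = M₀/F₀ = 16.13 d. The eventual steady state is M_∞ = M₀·(F₁/F₀) = 279.6 × 6.827/17.33 = 110.15 kg.
The anomaly ΔM(t) = M(t) − M_∞ decays as ΔM₀·e^(−t/τ) with ΔM₀ = 279.6 − 110.15 = 169.5 kg.
At t = 15.4 d, e^(−t/τ) = e^(−0.9545) = 0.3850, so ΔM = 65.24 kg and M = 110.15 + 65.24 = 175.39 kg.

175 kg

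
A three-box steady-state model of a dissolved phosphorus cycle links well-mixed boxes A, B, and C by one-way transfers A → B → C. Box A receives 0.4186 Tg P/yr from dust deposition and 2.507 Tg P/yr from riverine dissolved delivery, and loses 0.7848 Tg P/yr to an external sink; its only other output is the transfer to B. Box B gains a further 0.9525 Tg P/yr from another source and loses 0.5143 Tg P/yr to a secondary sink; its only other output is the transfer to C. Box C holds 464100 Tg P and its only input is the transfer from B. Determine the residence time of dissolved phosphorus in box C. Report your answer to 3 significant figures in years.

Box A: F(A→B) = (0.4186 + 2.507) − 0.7848 = 2.1408 Tg P/yr.
Box B: F(B→C) = (2.1408 + 0.9525) − 0.5143 = 2.5790 Tg P/yr.
Box C throughput = its input = 2.5790 Tg P/yr; τ = 464100 / 2.5790 = 180000 yr.

180000 yr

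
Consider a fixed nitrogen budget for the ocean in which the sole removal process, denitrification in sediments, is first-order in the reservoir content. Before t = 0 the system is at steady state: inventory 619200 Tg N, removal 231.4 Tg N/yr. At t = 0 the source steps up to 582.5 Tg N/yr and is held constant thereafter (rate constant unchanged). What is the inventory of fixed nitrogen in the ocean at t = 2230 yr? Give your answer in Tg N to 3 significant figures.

1.15×10^6 Tg N

Residence time τ = M₀/F₀ = 2676 yr. The eventual steady state is M_∞ = M₀·(F₁/F₀) = 619200 × 582.5/231.4 = 1.5587×10^6 Tg N.
The anomaly ΔM(t) = M(t) − M_∞ decays as ΔM₀·e^(−t/τ) with ΔM₀ = 619200 − 1.5587×10^6 = −939500 Tg N.
At t = 2230 yr, e^(−t/τ) = e^(−0.8334) = 0.4346, so ΔM = −408300 Tg N and M = 1.5587×10^6 − 408300 = 1.1504×10^6 Tg N.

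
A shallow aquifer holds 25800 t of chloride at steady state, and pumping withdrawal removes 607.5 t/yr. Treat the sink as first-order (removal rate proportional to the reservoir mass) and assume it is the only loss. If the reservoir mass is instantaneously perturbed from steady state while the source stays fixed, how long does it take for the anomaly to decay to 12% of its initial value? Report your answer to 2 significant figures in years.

90 yr

For a linear reservoir the anomaly decays as exp(−t/τ) with τ = M/F = 25800/607.5 = 42.47 yr.
exp(−t/τ) = 0.12 ⇒ t = −τ ln(0.12) = 42.47 × 2.120 = 90.05 yr.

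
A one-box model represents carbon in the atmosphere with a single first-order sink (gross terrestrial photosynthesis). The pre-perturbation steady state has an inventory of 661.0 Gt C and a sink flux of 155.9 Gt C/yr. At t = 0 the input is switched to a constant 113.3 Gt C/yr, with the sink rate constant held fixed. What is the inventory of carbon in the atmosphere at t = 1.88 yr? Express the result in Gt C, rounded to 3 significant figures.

The sink rate constant is k = F₀/M₀ = 155.9/661.0 = 0.2359 yr⁻¹.
Solving dM/dt = F₁ − kM with M(0) = M₀ gives M(t) = F₁/k + (M₀ − F₁/k)·e^(−kt).
F₁/k = 113.3/0.2359 = 480.38 Gt C; kt = 0.2359 × 1.88 = 0.4434, e^(−kt) = 0.6418.
M(1.88) = 480.38 + (661.0 − 480.38) × 0.6418 = 480.38 + 115.9 = 596.31 Gt C.

596 Gt C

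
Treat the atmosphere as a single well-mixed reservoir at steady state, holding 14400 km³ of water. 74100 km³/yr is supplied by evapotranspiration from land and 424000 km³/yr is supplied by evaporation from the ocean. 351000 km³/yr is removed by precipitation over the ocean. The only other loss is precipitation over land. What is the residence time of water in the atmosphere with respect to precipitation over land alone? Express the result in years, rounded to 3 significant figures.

0.0979 yr

At steady state ΣF_in = ΣF_out.
ΣF_in = 74100 + 424000 = 498100 km³/yr.
Precipitation over land flux = ΣF_in − (351000) = 498100 − 351000 = 147100 km³/yr.
τ = M / F = 14400 / 147100 = 0.09789 yr.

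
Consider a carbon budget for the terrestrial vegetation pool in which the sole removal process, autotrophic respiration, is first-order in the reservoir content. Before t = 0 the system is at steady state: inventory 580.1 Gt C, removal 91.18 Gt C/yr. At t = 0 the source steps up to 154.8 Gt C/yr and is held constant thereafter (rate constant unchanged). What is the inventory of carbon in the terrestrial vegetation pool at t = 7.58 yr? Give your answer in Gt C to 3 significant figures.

τ = M₀/F₀ = 580.1/91.18 = 6.362 yr; rate constant k = 1/τ.
New steady state M_∞ = F₁/k = F₁·τ = 154.8 × 6.362 = 984.86 Gt C.
M(t) = M_∞ + (M₀ − M_∞)·e^(−t/τ); t/τ = 7.58/6.362 = 1.191, so e^(−t/τ) = 0.3038.
M(t) = 984.86 − 404.8 × 0.3038 = 861.90 Gt C.

862 Gt C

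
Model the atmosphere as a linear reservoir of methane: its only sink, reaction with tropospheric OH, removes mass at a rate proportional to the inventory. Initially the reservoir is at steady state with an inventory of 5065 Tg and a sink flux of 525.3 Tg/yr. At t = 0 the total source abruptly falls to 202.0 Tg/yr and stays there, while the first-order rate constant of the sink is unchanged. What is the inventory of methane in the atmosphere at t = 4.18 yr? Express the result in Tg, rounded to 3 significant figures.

Residence time τ = M₀/F₀ = 9.642 yr. The eventual steady state is M_∞ = M₀·(F₁/F₀) = 5065 × 202.0/525.3 = 1947.7 Tg.
The anomaly ΔM(t) = M(t) − M_∞ decays as ΔM₀·e^(−t/τ) with ΔM₀ = 5065 − 1947.7 = 3117 Tg.
At t = 4.18 yr, e^(−t/τ) = e^(−0.4335) = 0.6482, so ΔM = 2021 Tg and M = 1947.7 + 2021 = 3968.4 Tg.

3970 Tg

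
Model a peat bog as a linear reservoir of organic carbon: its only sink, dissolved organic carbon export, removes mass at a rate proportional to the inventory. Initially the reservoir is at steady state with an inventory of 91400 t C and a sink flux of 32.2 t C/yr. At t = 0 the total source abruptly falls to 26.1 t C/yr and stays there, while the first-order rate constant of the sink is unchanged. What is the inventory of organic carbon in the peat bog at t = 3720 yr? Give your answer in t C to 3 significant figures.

78800 t C

The sink rate constant is k = F₀/M₀ = 32.2/91400 = 0.0003523 yr⁻¹.
Solving dM/dt = F₁ − kM with M(0) = M₀ gives M(t) = F₁/k + (M₀ − F₁/k)·e^(−kt).
F₁/k = 26.1/0.0003523 = 74085 t C; kt = 0.0003523 × 3720 = 1.311, e^(−kt) = 0.2697.
M(3720) = 74085 + (91400 − 74085) × 0.2697 = 74085 + 4669 = 78754 t C.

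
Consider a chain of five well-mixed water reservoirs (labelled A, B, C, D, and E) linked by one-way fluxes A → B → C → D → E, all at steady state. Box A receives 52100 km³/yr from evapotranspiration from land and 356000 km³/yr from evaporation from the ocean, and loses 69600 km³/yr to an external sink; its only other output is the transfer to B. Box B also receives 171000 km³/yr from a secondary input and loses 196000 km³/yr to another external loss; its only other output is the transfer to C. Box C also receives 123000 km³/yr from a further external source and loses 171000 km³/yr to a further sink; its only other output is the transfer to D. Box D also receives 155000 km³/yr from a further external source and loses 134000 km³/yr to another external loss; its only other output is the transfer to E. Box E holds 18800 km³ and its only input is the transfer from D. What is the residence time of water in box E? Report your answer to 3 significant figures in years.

0.0656 yr

Box A: F(A→B) = (52100 + 356000) − 69600 = 338500 km³/yr.
Box B: F(B→C) = (338500 + 171000) − 196000 = 313500 km³/yr.
Box C: F(C→D) = (313500 + 123000) − 171000 = 265500 km³/yr.
Box D: F(D→E) = (265500 + 155000) − 134000 = 286500 km³/yr.
Box E throughput = its input = 286500 km³/yr; τ = 18800 / 286500 = 0.06562 yr.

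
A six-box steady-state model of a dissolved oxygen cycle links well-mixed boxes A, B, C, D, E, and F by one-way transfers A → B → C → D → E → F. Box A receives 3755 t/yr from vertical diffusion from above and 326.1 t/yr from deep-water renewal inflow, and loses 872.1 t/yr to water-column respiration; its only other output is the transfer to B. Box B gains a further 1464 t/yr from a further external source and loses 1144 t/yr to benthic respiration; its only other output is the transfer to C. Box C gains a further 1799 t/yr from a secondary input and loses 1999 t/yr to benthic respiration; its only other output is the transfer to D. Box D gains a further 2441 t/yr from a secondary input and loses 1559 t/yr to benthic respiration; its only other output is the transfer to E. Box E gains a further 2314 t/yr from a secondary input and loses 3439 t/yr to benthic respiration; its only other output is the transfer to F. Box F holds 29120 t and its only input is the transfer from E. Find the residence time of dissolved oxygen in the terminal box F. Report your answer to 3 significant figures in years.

9.44 yr

Box A: F(A→B) = (3755 + 326.1) − 872.1 = 3209.0 t/yr.
Box B: F(B→C) = (3209.0 + 1464) − 1144 = 3529.0 t/yr.
Box C: F(C→D) = (3529.0 + 1799) − 1999 = 3329.0 t/yr.
Box D: F(D→E) = (3329.0 + 2441) − 1559 = 4211.0 t/yr.
Box E: F(E→F) = (4211.0 + 2314) − 3439 = 3086.0 t/yr.
Box F throughput = its input = 3086.0 t/yr; τ = 29120 / 3086.0 = 9.436 yr.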